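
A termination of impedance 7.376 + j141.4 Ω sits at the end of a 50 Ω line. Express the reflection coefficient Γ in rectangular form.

Γ = (Z_L − Z_0)/(Z_L + Z_0) = (-42.62 + j141.4)/(57.38 + j141.4)

Γ ≈ 0.754 + j0.607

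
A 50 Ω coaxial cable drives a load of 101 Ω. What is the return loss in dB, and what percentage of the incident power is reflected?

RL ≈ 9.43 dB; 11.4% of incident power reflected

Γ = (101 − 50)/(101 + 50) = 0.338
RL = −20·log₁₀(0.338) = 9.43 dB
P_refl/P_inc = |Γ|² = 0.114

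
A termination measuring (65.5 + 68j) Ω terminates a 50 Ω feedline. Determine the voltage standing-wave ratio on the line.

Γ = (Z_L − Z_0)/(Z_L + Z_0) = (15.5 + j68)/(115.5 + j68)
|Γ| = 69.7/134 = 0.52
VSWR = (1 + |Γ|)/(1 − |Γ|) = 1.52/0.48

VSWR ≈ 3.17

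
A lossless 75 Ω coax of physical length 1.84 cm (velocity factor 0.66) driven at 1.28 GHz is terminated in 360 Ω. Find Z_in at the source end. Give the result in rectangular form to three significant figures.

λ = v/f = 0.66·c / 1.28 GHz = 0.155 m
βl = 2π·l/λ = 2π × 0.119 = 42.8°
tan(βl) = tan(42.8°) = 0.927
Z_in = Z_0·(Z_L + jZ_0·tanβl)/(Z_0 + jZ_L·tanβl)
     = 75·(360 + j69.5)/(75 + j334)

Z_in ≈ 32.2 − j73.7 Ω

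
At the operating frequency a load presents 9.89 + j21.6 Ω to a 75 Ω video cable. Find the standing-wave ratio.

VSWR ≈ 8.22

Γ = (Z_L − Z_0)/(Z_L + Z_0) = (-65.11 + j21.6)/(84.89 + j21.6)
|Γ| = 68.6/87.6 = 0.783
VSWR = (1 + |Γ|)/(1 − |Γ|) = 1.78/0.217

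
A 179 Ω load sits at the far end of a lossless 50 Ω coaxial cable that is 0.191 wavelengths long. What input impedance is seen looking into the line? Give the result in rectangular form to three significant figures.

Z_in ≈ 15.9 − j17.7 Ω

βl = 2π × 0.191 = 68.8°
tan(βl) = tan(68.8°) = 2.57
Z_in = Z_0·(Z_L + jZ_0·tanβl)/(Z_0 + jZ_L·tanβl)
     = 50·(179 + j129)/(50 + j461)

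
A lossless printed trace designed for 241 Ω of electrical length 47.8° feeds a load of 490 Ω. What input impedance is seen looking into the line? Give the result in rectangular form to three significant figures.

Z_in ≈ 180 − j138 Ω

tan(βl) = tan(47.8°) = 1.1
Z_in = Z_0·(Z_L + jZ_0·tanβl)/(Z_0 + jZ_L·tanβl)
     = 241·(490 + j266)/(241 + j540)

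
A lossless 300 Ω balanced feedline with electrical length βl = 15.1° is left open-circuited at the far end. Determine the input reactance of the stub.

X_in ≈ -1110 Ω (capacitive)

tan(βl) = 0.27
For an open-circuited stub, Z_in = −jZ_0·cot(βl) = −jZ_0/tan(βl)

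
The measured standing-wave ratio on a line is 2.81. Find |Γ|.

|Γ| ≈ 0.475

|Γ| = (S − 1)/(S + 1) = (2.81 − 1)/(2.81 + 1) = 1.81/3.81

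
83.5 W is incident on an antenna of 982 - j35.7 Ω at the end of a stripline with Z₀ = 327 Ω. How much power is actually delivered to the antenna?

|Γ| = |(655 − j35.7)/(1309 − j35.7)| = 0.501
|Γ|² = 0.251
P_refl = |Γ|²·P_inc = 21 W, P_del = (1 − |Γ|²)·P_inc = 62.5 W

P_delivered ≈ 62.5 W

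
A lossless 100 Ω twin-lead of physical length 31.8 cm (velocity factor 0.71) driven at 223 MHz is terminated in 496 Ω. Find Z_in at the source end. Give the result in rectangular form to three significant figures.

λ = v/f = 0.71·c / 223 MHz = 0.955 m
βl = 2π·l/λ = 2π × 0.333 = 120°
tan(βl) = tan(120°) = -1.74
Z_in = Z_0·(Z_L + jZ_0·tanβl)/(Z_0 + jZ_L·tanβl)
     = 100·(496 − j174)/(100 − j864)

Z_in ≈ 26.4 + j54.3 Ω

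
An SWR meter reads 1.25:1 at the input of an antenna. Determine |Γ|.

|Γ| ≈ 0.111

|Γ| = (S − 1)/(S + 1) = (1.25 − 1)/(1.25 + 1) = 0.25/2.25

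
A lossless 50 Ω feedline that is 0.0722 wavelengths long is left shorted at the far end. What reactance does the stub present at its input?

βl = 2π × 0.0722 = 26°
tan(βl) = 0.488
For a shorted stub, Z_in = jZ_0·tan(βl)

X_in ≈ 24.4 Ω (inductive)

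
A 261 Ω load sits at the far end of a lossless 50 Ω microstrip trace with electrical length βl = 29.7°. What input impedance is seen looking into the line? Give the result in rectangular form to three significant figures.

tan(βl) = tan(29.7°) = 0.57
Z_in = Z_0·(Z_L + jZ_0·tanβl)/(Z_0 + jZ_L·tanβl)
     = 50·(261 + j28.5)/(50 + j149)

Z_in ≈ 35.1 − j75.9 Ω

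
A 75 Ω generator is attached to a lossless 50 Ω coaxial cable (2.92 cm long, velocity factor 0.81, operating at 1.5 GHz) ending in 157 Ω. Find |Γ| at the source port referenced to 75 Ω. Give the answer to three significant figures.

|Γ| ≈ 0.62

λ = v/f = 0.81·c / 1.5 GHz = 0.162 m
βl = 2π·l/λ = 2π × 0.18 = 64.9°
tan(βl) = 2.13
Z_in = Z_0·(Z_L + jZ_0·tanβl)/(Z_0 + jZ_L·tanβl) = 19 − j20.6 Ω
Γ_s = (Z_in − Z_s)/(Z_in + Z_s) = (-56 − j20.6)/(94 − j20.6), |Γ_s| = 0.62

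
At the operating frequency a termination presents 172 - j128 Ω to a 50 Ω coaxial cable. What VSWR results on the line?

VSWR ≈ 5.45

Γ = (Z_L − Z_0)/(Z_L + Z_0) = (122 − j128)/(222 − j128)
|Γ| = 177/256 = 0.69
VSWR = (1 + |Γ|)/(1 − |Γ|) = 1.69/0.31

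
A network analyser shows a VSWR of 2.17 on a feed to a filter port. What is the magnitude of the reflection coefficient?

|Γ| ≈ 0.369

|Γ| = (S − 1)/(S + 1) = (2.17 − 1)/(2.17 + 1) = 1.17/3.17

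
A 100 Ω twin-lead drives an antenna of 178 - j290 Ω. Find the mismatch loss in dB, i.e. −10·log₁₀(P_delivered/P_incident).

Γ = (78 − j290)/(278 − j290), |Γ| = 0.748
|Γ|² = 0.559, so P_del/P_inc = 1 − |Γ|² = 0.441
ML = −10·log₁₀(1 − |Γ|²)

mismatch loss ≈ 3.55 dB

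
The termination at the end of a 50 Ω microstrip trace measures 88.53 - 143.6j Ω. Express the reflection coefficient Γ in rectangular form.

Γ = (Z_L − Z_0)/(Z_L + Z_0) = (38.53 − j143.6)/(138.5 − j143.6)

Γ ≈ 0.652 − j0.361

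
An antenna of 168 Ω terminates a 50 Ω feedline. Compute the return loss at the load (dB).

RL ≈ 5.33 dB

Γ = (168 − 50)/(168 + 50) = 0.541
RL = −20·log₁₀|Γ| = −20·log₁₀(0.541)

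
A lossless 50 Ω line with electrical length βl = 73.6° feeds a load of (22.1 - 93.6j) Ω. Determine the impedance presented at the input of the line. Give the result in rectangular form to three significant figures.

Z_in ≈ 4.91 + j9.36 Ω

tan(βl) = tan(73.6°) = 3.4
Z_in = Z_0·(Z_L + jZ_0·tanβl)/(Z_0 + jZ_L·tanβl)
     = 50·(22.1 + j76.3)/(368 + j75.1)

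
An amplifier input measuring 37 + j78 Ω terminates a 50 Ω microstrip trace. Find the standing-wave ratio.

Γ = (Z_L − Z_0)/(Z_L + Z_0) = (-13 + j78)/(87 + j78)
|Γ| = 79.1/117 = 0.677
VSWR = (1 + |Γ|)/(1 − |Γ|) = 1.68/0.323

VSWR ≈ 5.19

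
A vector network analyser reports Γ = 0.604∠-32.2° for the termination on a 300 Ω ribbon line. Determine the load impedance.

Z_L ≈ 556 − j564 Ω

Z_L = Z_0·(1 + Γ)/(1 − Γ) = 300·(1.51 − j0.322)/(0.489 + j0.322)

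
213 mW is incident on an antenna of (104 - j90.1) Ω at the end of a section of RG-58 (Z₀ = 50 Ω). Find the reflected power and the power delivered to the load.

P_reflected ≈ 73.8 mW; P_delivered ≈ 139 mW

|Γ| = |(54 − j90.1)/(154 − j90.1)| = 0.589
|Γ|² = 0.347
P_refl = |Γ|²·P_inc = 73.8 mW, P_del = (1 − |Γ|²)·P_inc = 139 mW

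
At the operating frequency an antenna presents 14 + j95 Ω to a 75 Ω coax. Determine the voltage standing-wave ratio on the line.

Γ = (Z_L − Z_0)/(Z_L + Z_0) = (-61 + j95)/(89 + j95)
|Γ| = 113/130 = 0.867
VSWR = (1 + |Γ|)/(1 − |Γ|) = 1.87/0.133

VSWR ≈ 14.1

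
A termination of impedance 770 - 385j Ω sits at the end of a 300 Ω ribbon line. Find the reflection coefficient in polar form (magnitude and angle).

Γ = (Z_L − Z_0)/(Z_L + Z_0) = (470 − j385)/(1070 − j385)
|Γ| = 608/1140 = 0.534

Γ ≈ 0.534 ∠ -19.5°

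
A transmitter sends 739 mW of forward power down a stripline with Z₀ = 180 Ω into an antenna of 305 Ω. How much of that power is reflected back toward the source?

Γ = (305 − 180)/(305 + 180) = 0.258
|Γ|² = 0.0664
P_refl = |Γ|²·P_inc = 49.1 mW, P_del = (1 − |Γ|²)·P_inc = 690 mW

P_reflected ≈ 49.1 mW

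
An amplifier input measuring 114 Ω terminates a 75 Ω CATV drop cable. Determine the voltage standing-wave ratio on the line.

VSWR ≈ 1.52

Γ = (114 − 75)/(114 + 75) = 0.206
VSWR = (1 + 0.206)/(1 − 0.206)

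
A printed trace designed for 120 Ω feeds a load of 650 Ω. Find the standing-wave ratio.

VSWR ≈ 5.42

Γ = (650 − 120)/(650 + 120) = 0.688
VSWR = (1 + 0.688)/(1 − 0.688)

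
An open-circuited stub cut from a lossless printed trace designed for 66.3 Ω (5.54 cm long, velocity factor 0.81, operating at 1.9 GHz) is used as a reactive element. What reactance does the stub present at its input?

X_in ≈ 148 Ω (inductive)

λ = v/f = 0.81·c / 1.9 GHz = 0.128 m
βl = 2π·l/λ = 2π × 0.433 = 156°
tan(βl) = -0.446
For an open-circuited stub, Z_in = −jZ_0·cot(βl) = −jZ_0/tan(βl)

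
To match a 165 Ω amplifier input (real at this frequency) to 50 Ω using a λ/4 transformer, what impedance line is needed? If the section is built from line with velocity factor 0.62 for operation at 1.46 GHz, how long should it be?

Z_qwt ≈ 90.8 Ω; length ≈ 3.18 cm

Z_qwt = √(Z_0·R_L) = √(50 × 165) = √8250
λ = 0.62·c/f = 0.127 m, so l = λ/4 = 0.0318 m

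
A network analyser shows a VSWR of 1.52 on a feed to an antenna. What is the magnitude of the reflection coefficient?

|Γ| = (S − 1)/(S + 1) = (1.52 − 1)/(1.52 + 1) = 0.52/2.52

|Γ| ≈ 0.206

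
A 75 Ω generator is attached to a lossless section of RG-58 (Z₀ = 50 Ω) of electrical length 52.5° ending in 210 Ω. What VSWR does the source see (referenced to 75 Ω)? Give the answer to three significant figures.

VSWR ≈ 5.04

tan(βl) = 1.3
Z_in = Z_0·(Z_L + jZ_0·tanβl)/(Z_0 + jZ_L·tanβl) = 18.3 − j35 Ω
Γ_s = (Z_in − Z_s)/(Z_in + Z_s) = (-56.7 − j35)/(93.3 − j35), |Γ_s| = 0.669
VSWR = (1 + |Γ_s|)/(1 − |Γ_s|)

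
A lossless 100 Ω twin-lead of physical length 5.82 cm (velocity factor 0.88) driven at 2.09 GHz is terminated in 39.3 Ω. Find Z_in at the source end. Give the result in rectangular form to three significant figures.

Z_in ≈ 41.4 − j21.1 Ω

λ = v/f = 0.88·c / 2.09 GHz = 0.126 m
βl = 2π·l/λ = 2π × 0.461 = 166°
tan(βl) = tan(166°) = -0.252
Z_in = Z_0·(Z_L + jZ_0·tanβl)/(Z_0 + jZ_L·tanβl)
     = 100·(39.3 − j25.2)/(100 − j9.89)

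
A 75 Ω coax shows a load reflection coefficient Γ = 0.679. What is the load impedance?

Z_L ≈ 392 Ω

Z_L = Z_0·(1 + Γ)/(1 − Γ) = 75·(1.68)/(0.321)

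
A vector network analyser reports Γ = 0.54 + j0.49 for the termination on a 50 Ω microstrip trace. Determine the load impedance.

Z_L = Z_0·(1 + Γ)/(1 − Γ) = 50·(1.54 + j0.49)/(0.46 − j0.49)

Z_L ≈ 51.8 + j108 Ω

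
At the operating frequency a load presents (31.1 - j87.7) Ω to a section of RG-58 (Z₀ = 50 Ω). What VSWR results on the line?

VSWR ≈ 7.03

Γ = (Z_L − Z_0)/(Z_L + Z_0) = (-18.9 − j87.7)/(81.1 − j87.7)
|Γ| = 89.7/119 = 0.751
VSWR = (1 + |Γ|)/(1 − |Γ|) = 1.75/0.249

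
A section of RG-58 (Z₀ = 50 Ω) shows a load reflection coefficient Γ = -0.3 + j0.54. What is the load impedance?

Z_L ≈ 15.6 + j27.3 Ω

Z_L = Z_0·(1 + Γ)/(1 − Γ) = 50·(0.7 + j0.54)/(1.3 − j0.54)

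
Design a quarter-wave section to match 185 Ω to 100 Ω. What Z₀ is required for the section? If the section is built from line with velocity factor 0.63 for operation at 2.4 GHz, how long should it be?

Z_qwt ≈ 136 Ω; length ≈ 1.97 cm

Z_qwt = √(Z_0·R_L) = √(100 × 185) = √18500
λ = 0.63·c/f = 0.0788 m, so l = λ/4 = 0.0197 m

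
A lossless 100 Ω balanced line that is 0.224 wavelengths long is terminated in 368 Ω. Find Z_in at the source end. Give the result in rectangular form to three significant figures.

βl = 2π × 0.224 = 80.6°
tan(βl) = tan(80.6°) = 6.07
Z_in = Z_0·(Z_L + jZ_0·tanβl)/(Z_0 + jZ_L·tanβl)
     = 100·(368 + j607)/(100 + j2230)

Z_in ≈ 27.9 − j15.2 Ω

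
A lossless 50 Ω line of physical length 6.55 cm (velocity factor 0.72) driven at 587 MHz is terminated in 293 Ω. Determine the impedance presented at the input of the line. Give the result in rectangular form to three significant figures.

Z_in ≈ 10.5 − j23.4 Ω

λ = v/f = 0.72·c / 587 MHz = 0.368 m
βl = 2π·l/λ = 2π × 0.178 = 64.1°
tan(βl) = tan(64.1°) = 2.06
Z_in = Z_0·(Z_L + jZ_0·tanβl)/(Z_0 + jZ_L·tanβl)
     = 50·(293 + j103)/(50 + j603)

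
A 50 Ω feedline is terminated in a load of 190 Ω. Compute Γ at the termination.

Γ = (Z_L − Z_0)/(Z_L + Z_0) = (190 − 50)/(190 + 50) = 140/240

Γ = 0.583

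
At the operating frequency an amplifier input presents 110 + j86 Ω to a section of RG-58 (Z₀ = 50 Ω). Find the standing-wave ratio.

Γ = (Z_L − Z_0)/(Z_L + Z_0) = (60 + j86)/(160 + j86)
|Γ| = 105/182 = 0.577
VSWR = (1 + |Γ|)/(1 − |Γ|) = 1.58/0.423

VSWR ≈ 3.73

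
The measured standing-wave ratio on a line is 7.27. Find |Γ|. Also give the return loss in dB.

|Γ| = (S − 1)/(S + 1) = (7.27 − 1)/(7.27 + 1) = 6.27/8.27
RL = −20·log₁₀|Γ| = −20·log₁₀(0.758)

|Γ| ≈ 0.758; return loss ≈ 2.4 dB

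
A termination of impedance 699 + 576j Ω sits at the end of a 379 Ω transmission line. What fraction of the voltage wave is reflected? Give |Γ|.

|Γ| ≈ 0.539

Γ = (Z_L − Z_0)/(Z_L + Z_0) = (320 + j576)/(1078 + j576)
|Γ| = 659/1220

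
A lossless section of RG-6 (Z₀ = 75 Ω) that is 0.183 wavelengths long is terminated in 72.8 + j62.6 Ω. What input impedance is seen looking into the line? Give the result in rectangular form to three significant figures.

βl = 2π × 0.183 = 65.9°
tan(βl) = tan(65.9°) = 2.23
Z_in = Z_0·(Z_L + jZ_0·tanβl)/(Z_0 + jZ_L·tanβl)
     = 75·(72.8 + j230)/(-64.8 + j163)

Z_in ≈ 80 − j65.5 Ω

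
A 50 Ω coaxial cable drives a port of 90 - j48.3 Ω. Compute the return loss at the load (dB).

RL ≈ 7.46 dB

Γ = (40 − j48.3)/(140 − j48.3), |Γ| = 0.423
RL = −20·log₁₀|Γ| = −20·log₁₀(0.423)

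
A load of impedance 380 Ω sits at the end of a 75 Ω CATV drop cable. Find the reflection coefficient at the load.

Γ = (Z_L − Z_0)/(Z_L + Z_0) = (380 − 75)/(380 + 75) = 305/455

Γ = 0.67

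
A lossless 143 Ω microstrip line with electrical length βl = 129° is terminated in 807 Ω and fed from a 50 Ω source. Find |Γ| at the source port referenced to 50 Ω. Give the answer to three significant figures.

|Γ| ≈ 0.772

tan(βl) = -1.23
Z_in = Z_0·(Z_L + jZ_0·tanβl)/(Z_0 + jZ_L·tanβl) = 41.1 + j110 Ω
Γ_s = (Z_in − Z_s)/(Z_in + Z_s) = (-8.89 + j110)/(91.1 + j110), |Γ_s| = 0.772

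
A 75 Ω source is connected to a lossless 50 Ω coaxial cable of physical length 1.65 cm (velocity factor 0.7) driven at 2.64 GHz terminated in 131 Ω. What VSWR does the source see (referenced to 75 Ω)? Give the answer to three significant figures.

λ = v/f = 0.7·c / 2.64 GHz = 0.0795 m
βl = 2π·l/λ = 2π × 0.207 = 74.7°
tan(βl) = 3.65
Z_in = Z_0·(Z_L + jZ_0·tanβl)/(Z_0 + jZ_L·tanβl) = 20.3 − j11.6 Ω
Γ_s = (Z_in − Z_s)/(Z_in + Z_s) = (-54.7 − j11.6)/(95.3 − j11.6), |Γ_s| = 0.582
VSWR = (1 + |Γ_s|)/(1 − |Γ_s|)

VSWR ≈ 3.79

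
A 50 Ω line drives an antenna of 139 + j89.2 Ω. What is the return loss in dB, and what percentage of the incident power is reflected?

Γ = (89 + j89.2)/(189 + j89.2), |Γ| = 0.603
RL = −20·log₁₀(0.603) = 4.39 dB
P_refl/P_inc = |Γ|² = 0.364

RL ≈ 4.39 dB; 36.4% of incident power reflected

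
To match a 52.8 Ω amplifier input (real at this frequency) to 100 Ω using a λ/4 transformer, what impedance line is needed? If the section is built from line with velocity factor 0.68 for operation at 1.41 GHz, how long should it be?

Z_qwt = √(Z_0·R_L) = √(100 × 52.8) = √5280
λ = 0.68·c/f = 0.145 m, so l = λ/4 = 0.0362 m

Z_qwt ≈ 72.7 Ω; length ≈ 3.62 cm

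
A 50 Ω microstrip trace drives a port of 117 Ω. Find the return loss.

RL ≈ 7.93 dB

Γ = (117 − 50)/(117 + 50) = 0.401
RL = −20·log₁₀|Γ| = −20·log₁₀(0.401)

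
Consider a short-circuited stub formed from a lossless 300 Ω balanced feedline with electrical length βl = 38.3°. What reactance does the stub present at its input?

tan(βl) = 0.79
For a short-circuited stub, Z_in = jZ_0·tan(βl)

X_in ≈ 237 Ω (inductive)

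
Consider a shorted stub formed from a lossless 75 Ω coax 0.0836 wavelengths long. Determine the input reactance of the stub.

X_in ≈ 43.5 Ω (inductive)

βl = 2π × 0.0836 = 30.1°
tan(βl) = 0.58
For a shorted stub, Z_in = jZ_0·tan(βl)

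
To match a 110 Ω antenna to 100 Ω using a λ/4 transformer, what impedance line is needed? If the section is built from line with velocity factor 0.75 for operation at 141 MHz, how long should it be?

Z_qwt = √(Z_0·R_L) = √(100 × 110) = √11000
λ = 0.75·c/f = 1.6 m, so l = λ/4 = 0.399 m

Z_qwt ≈ 105 Ω; length ≈ 39.9 cm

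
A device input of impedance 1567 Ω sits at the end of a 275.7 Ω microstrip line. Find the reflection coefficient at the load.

Γ = (Z_L − Z_0)/(Z_L + Z_0) = (1567 − 275.7)/(1567 + 275.7) = 1291/1843

Γ = 0.701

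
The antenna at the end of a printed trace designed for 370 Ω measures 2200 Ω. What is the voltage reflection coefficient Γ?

Γ = 0.712

Γ = (Z_L − Z_0)/(Z_L + Z_0) = (2200 − 370)/(2200 + 370) = 1830/2570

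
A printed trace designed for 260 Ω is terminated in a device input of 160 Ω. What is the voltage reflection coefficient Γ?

Γ = (Z_L − Z_0)/(Z_L + Z_0) = (160 − 260)/(160 + 260) = -100/420

Γ = -0.238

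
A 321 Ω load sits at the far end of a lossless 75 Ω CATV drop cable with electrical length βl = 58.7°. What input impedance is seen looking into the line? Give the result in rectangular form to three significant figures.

Z_in ≈ 23.5 − j42.3 Ω

tan(βl) = tan(58.7°) = 1.64
Z_in = Z_0·(Z_L + jZ_0·tanβl)/(Z_0 + jZ_L·tanβl)
     = 75·(321 + j123)/(75 + j528)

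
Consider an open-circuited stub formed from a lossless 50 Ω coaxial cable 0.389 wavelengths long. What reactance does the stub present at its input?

βl = 2π × 0.389 = 140°
tan(βl) = -0.838
For an open-circuited stub, Z_in = −jZ_0·cot(βl) = −jZ_0/tan(βl)

X_in ≈ 59.7 Ω (inductive)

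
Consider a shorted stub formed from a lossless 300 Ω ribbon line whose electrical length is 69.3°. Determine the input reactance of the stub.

X_in ≈ 794 Ω (inductive)

tan(βl) = 2.65
For a shorted stub, Z_in = jZ_0·tan(βl)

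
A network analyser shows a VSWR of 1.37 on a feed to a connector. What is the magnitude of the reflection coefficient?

|Γ| = (S − 1)/(S + 1) = (1.37 − 1)/(1.37 + 1) = 0.37/2.37

|Γ| ≈ 0.156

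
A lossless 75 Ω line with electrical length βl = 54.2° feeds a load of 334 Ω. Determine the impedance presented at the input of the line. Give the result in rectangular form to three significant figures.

tan(βl) = tan(54.2°) = 1.39
Z_in = Z_0·(Z_L + jZ_0·tanβl)/(Z_0 + jZ_L·tanβl)
     = 75·(334 + j104)/(75 + j463)

Z_in ≈ 24.9 − j50.1 Ω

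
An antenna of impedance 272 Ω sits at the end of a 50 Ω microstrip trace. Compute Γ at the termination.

Γ = (Z_L − Z_0)/(Z_L + Z_0) = (272 − 50)/(272 + 50) = 222/322

Γ = 0.689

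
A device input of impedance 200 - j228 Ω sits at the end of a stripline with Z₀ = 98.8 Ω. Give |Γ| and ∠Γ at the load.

Γ ≈ 0.664 ∠ -28.7°

Γ = (Z_L − Z_0)/(Z_L + Z_0) = (101.2 − j228)/(298.8 − j228)
|Γ| = 249/376 = 0.664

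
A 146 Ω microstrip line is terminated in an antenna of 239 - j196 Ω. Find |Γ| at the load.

|Γ| ≈ 0.502

Γ = (Z_L − Z_0)/(Z_L + Z_0) = (93 − j196)/(385 − j196)
|Γ| = 217/432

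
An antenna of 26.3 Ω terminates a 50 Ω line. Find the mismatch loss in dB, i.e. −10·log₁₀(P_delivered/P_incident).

mismatch loss ≈ 0.441 dB

Γ = (26.3 − 50)/(26.3 + 50) = -0.311
|Γ|² = 0.0965, so P_del/P_inc = 1 − |Γ|² = 0.904
ML = −10·log₁₀(1 − |Γ|²)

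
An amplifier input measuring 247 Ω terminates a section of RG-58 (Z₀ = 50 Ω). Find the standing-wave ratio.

VSWR ≈ 4.94

Γ = (247 − 50)/(247 + 50) = 0.663
VSWR = (1 + 0.663)/(1 − 0.663)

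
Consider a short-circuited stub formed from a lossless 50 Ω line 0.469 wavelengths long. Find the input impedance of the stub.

βl = 2π × 0.469 = 169°
tan(βl) = -0.197
For a short-circuited stub, Z_in = jZ_0·tan(βl)

Z_in ≈ −j9.86 Ω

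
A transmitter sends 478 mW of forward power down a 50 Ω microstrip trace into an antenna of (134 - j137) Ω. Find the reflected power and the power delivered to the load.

P_reflected ≈ 235 mW; P_delivered ≈ 243 mW

|Γ| = |(84 − j137)/(184 − j137)| = 0.701
|Γ|² = 0.491
P_refl = |Γ|²·P_inc = 235 mW, P_del = (1 − |Γ|²)·P_inc = 243 mW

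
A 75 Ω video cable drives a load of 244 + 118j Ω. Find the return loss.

RL ≈ 4.35 dB

Γ = (169 + j118)/(319 + j118), |Γ| = 0.606
RL = −20·log₁₀|Γ| = −20·log₁₀(0.606)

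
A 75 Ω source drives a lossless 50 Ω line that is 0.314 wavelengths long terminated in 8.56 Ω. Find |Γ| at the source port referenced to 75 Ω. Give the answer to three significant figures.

|Γ| ≈ 0.647

βl = 2π × 0.314 = 113°
tan(βl) = -2.35
Z_in = Z_0·(Z_L + jZ_0·tanβl)/(Z_0 + jZ_L·tanβl) = 48.1 − j98.2 Ω
Γ_s = (Z_in − Z_s)/(Z_in + Z_s) = (-26.9 − j98.2)/(123 − j98.2), |Γ_s| = 0.647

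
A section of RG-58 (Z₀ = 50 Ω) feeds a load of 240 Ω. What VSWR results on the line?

VSWR ≈ 4.8

Γ = (240 − 50)/(240 + 50) = 0.655
VSWR = (1 + 0.655)/(1 − 0.655)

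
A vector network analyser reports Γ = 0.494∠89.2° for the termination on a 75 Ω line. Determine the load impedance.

Z_L = Z_0·(1 + Γ)/(1 − Γ) = 75·(1.01 + j0.494)/(0.993 − j0.494)

Z_L ≈ 46.1 + j60.2 Ω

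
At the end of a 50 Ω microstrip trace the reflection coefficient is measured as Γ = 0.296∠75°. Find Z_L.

Z_L = Z_0·(1 + Γ)/(1 − Γ) = 50·(1.08 + j0.286)/(0.923 − j0.286)

Z_L ≈ 48.8 + j30.6 Ω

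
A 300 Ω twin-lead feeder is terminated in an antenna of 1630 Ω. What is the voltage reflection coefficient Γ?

Γ = (Z_L − Z_0)/(Z_L + Z_0) = (1630 − 300)/(1630 + 300) = 1330/1930

Γ = 0.689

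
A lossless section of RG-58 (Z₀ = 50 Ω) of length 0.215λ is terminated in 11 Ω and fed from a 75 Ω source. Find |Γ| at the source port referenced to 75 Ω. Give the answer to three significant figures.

|Γ| ≈ 0.526

βl = 2π × 0.215 = 77.4°
tan(βl) = 4.47
Z_in = Z_0·(Z_L + jZ_0·tanβl)/(Z_0 + jZ_L·tanβl) = 117 + j108 Ω
Γ_s = (Z_in − Z_s)/(Z_in + Z_s) = (42.4 + j108)/(192 + j108), |Γ_s| = 0.526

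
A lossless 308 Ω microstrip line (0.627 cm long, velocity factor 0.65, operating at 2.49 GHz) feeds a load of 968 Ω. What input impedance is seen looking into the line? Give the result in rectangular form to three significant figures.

λ = v/f = 0.65·c / 2.49 GHz = 0.0783 m
βl = 2π·l/λ = 2π × 0.0801 = 28.8°
tan(βl) = tan(28.8°) = 0.55
Z_in = Z_0·(Z_L + jZ_0·tanβl)/(Z_0 + jZ_L·tanβl)
     = 308·(968 + j169)/(308 + j533)

Z_in ≈ 316 − j377 Ω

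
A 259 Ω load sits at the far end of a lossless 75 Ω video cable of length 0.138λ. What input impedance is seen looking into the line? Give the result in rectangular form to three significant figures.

Z_in ≈ 35.2 − j55 Ω

βl = 2π × 0.138 = 49.7°
tan(βl) = tan(49.7°) = 1.18
Z_in = Z_0·(Z_L + jZ_0·tanβl)/(Z_0 + jZ_L·tanβl)
     = 75·(259 + j88.4)/(75 + j305)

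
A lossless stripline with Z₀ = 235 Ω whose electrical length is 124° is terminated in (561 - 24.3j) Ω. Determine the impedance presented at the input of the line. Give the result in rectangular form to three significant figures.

Z_in ≈ 135 + j126 Ω

tan(βl) = tan(124°) = -1.48
Z_in = Z_0·(Z_L + jZ_0·tanβl)/(Z_0 + jZ_L·tanβl)
     = 235·(561 − j373)/(199 − j832)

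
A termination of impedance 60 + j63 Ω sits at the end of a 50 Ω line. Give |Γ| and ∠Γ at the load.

Γ = (Z_L − Z_0)/(Z_L + Z_0) = (10 + j63)/(110 + j63)
|Γ| = 63.8/127 = 0.503

Γ ≈ 0.503 ∠ 51.2°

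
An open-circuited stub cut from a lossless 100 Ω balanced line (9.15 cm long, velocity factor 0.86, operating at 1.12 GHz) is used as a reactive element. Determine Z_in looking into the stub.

λ = v/f = 0.86·c / 1.12 GHz = 0.23 m
βl = 2π·l/λ = 2π × 0.397 = 143°
tan(βl) = -0.754
For an open-circuited stub, Z_in = −jZ_0·cot(βl) = −jZ_0/tan(βl)

Z_in ≈ +j133 Ω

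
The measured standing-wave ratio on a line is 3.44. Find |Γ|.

|Γ| ≈ 0.55

|Γ| = (S − 1)/(S + 1) = (3.44 − 1)/(3.44 + 1) = 2.44/4.44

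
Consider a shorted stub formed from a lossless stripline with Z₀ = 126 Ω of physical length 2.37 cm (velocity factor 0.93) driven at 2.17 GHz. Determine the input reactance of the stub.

X_in ≈ 288 Ω (inductive)

λ = v/f = 0.93·c / 2.17 GHz = 0.129 m
βl = 2π·l/λ = 2π × 0.184 = 66.4°
tan(βl) = 2.28
For a shorted stub, Z_in = jZ_0·tan(βl)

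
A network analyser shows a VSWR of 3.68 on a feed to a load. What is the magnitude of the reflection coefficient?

|Γ| ≈ 0.573

|Γ| = (S − 1)/(S + 1) = (3.68 − 1)/(3.68 + 1) = 2.68/4.68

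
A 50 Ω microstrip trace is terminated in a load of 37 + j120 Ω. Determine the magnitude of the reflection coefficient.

Γ = (Z_L − Z_0)/(Z_L + Z_0) = (-13 + j120)/(87 + j120)
|Γ| = 121/148

|Γ| ≈ 0.814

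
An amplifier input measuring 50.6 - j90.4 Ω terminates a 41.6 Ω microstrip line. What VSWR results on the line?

Γ = (Z_L − Z_0)/(Z_L + Z_0) = (9 − j90.4)/(92.2 − j90.4)
|Γ| = 90.8/129 = 0.704
VSWR = (1 + |Γ|)/(1 − |Γ|) = 1.7/0.296

VSWR ≈ 5.75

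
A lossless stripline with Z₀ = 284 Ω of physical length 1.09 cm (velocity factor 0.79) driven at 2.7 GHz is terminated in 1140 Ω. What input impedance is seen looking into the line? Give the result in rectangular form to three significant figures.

Z_in ≈ 134 − j253 Ω

λ = v/f = 0.79·c / 2.7 GHz = 0.0878 m
βl = 2π·l/λ = 2π × 0.124 = 44.7°
tan(βl) = tan(44.7°) = 0.99
Z_in = Z_0·(Z_L + jZ_0·tanβl)/(Z_0 + jZ_L·tanβl)
     = 284·(1140 + j281)/(284 + j1130)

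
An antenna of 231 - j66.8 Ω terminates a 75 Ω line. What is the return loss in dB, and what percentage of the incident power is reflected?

Γ = (156 − j66.8)/(306 − j66.8), |Γ| = 0.542
RL = −20·log₁₀(0.542) = 5.32 dB
P_refl/P_inc = |Γ|² = 0.294

RL ≈ 5.32 dB; 29.4% of incident power reflected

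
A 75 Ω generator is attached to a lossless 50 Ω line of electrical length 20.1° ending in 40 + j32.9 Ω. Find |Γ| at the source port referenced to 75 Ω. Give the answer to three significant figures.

|Γ| ≈ 0.278

tan(βl) = 0.366
Z_in = Z_0·(Z_L + jZ_0·tanβl)/(Z_0 + jZ_L·tanβl) = 68.5 + j41 Ω
Γ_s = (Z_in − Z_s)/(Z_in + Z_s) = (-6.5 + j41)/(144 + j41), |Γ_s| = 0.278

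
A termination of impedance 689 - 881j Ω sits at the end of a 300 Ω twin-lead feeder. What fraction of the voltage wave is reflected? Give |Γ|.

Γ = (Z_L − Z_0)/(Z_L + Z_0) = (389 − j881)/(989 − j881)
|Γ| = 963/1320

|Γ| ≈ 0.727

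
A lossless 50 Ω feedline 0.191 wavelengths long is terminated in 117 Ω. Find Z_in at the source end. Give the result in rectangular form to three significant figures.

Z_in ≈ 23.9 − j15.5 Ω

βl = 2π × 0.191 = 68.8°
tan(βl) = tan(68.8°) = 2.57
Z_in = Z_0·(Z_L + jZ_0·tanβl)/(Z_0 + jZ_L·tanβl)
     = 50·(117 + j129)/(50 + j301)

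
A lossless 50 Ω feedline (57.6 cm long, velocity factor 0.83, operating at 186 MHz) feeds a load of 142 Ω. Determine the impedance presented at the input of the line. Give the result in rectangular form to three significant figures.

λ = v/f = 0.83·c / 186 MHz = 1.34 m
βl = 2π·l/λ = 2π × 0.43 = 155°
tan(βl) = tan(155°) = -0.469
Z_in = Z_0·(Z_L + jZ_0·tanβl)/(Z_0 + jZ_L·tanβl)
     = 50·(142 − j23.4)/(50 − j66.5)

Z_in ≈ 62.5 + j59.7 Ω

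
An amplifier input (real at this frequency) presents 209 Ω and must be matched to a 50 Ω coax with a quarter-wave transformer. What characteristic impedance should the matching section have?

Z_qwt ≈ 102 Ω

Z_qwt = √(Z_0·R_L) = √(50 × 209) = √10450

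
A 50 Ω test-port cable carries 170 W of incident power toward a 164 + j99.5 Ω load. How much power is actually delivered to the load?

P_delivered ≈ 100 W

|Γ| = |(114 + j99.5)/(214 + j99.5)| = 0.641
|Γ|² = 0.411
P_refl = |Γ|²·P_inc = 69.9 W, P_del = (1 − |Γ|²)·P_inc = 100 W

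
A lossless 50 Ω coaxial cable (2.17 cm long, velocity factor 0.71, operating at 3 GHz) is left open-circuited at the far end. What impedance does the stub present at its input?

λ = v/f = 0.71·c / 3 GHz = 0.071 m
βl = 2π·l/λ = 2π × 0.306 = 110°
tan(βl) = -2.74
For an open-circuited stub, Z_in = −jZ_0·cot(βl) = −jZ_0/tan(βl)

Z_in ≈ +j18.2 Ω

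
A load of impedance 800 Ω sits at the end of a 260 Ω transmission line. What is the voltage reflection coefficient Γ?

Γ = 0.509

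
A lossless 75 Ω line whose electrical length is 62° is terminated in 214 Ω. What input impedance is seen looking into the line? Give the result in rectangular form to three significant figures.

tan(βl) = tan(62°) = 1.88
Z_in = Z_0·(Z_L + jZ_0·tanβl)/(Z_0 + jZ_L·tanβl)
     = 75·(214 + j141)/(75 + j402)

Z_in ≈ 32.6 − j33.8 Ω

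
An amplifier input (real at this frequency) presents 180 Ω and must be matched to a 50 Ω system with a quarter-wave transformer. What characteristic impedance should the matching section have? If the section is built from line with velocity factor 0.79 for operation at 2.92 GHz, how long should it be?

Z_qwt ≈ 94.9 Ω; length ≈ 2.03 cm

Z_qwt = √(Z_0·R_L) = √(50 × 180) = √9000
λ = 0.79·c/f = 0.0812 m, so l = λ/4 = 0.0203 m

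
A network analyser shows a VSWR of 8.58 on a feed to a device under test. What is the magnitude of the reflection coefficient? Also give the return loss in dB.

|Γ| ≈ 0.791; return loss ≈ 2.03 dB

|Γ| = (S − 1)/(S + 1) = (8.58 − 1)/(8.58 + 1) = 7.58/9.58
RL = −20·log₁₀|Γ| = −20·log₁₀(0.791)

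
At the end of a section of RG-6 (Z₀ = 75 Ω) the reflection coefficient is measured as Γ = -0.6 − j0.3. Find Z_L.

Z_L ≈ 15.6 − j17 Ω

Z_L = Z_0·(1 + Γ)/(1 − Γ) = 75·(0.4 − j0.3)/(1.6 + j0.3)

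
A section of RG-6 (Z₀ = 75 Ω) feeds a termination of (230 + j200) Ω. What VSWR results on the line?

VSWR ≈ 5.53

Γ = (Z_L − Z_0)/(Z_L + Z_0) = (155 + j200)/(305 + j200)
|Γ| = 253/365 = 0.694
VSWR = (1 + |Γ|)/(1 − |Γ|) = 1.69/0.306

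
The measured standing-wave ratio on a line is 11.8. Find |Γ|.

|Γ| = (S − 1)/(S + 1) = (11.8 − 1)/(11.8 + 1) = 10.8/12.8

|Γ| ≈ 0.844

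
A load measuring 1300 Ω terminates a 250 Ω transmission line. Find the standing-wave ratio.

VSWR ≈ 5.2

For a purely resistive load, VSWR = R_L/Z_0 or Z_0/R_L (whichever > 1) = 1300/250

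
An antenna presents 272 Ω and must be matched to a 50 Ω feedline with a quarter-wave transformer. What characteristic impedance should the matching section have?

Z_qwt ≈ 117 Ω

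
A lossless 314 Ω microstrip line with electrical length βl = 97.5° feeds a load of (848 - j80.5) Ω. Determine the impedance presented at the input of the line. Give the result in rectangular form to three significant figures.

tan(βl) = tan(97.5°) = -7.6
Z_in = Z_0·(Z_L + jZ_0·tanβl)/(Z_0 + jZ_L·tanβl)
     = 314·(848 − j2470)/(-297 − j6440)

Z_in ≈ 118 + j46.8 Ω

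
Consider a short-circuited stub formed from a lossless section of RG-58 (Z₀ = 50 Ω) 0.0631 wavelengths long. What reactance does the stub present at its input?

βl = 2π × 0.0631 = 22.7°
tan(βl) = 0.419
For a short-circuited stub, Z_in = jZ_0·tan(βl)

X_in ≈ 20.9 Ω (inductive)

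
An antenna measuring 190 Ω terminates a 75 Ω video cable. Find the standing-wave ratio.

For a purely resistive load, VSWR = R_L/Z_0 or Z_0/R_L (whichever > 1) = 190/75

VSWR ≈ 2.53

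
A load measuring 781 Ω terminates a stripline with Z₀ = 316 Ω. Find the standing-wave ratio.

VSWR ≈ 2.47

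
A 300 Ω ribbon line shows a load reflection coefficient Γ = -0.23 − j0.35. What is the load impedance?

Z_L ≈ 151 − j128 Ω

Z_L = Z_0·(1 + Γ)/(1 − Γ) = 300·(0.77 − j0.35)/(1.23 + j0.35)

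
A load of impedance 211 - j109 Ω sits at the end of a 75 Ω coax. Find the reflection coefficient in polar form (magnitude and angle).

Γ ≈ 0.569 ∠ -17.8°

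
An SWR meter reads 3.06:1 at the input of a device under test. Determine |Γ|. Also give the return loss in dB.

|Γ| ≈ 0.507; return loss ≈ 5.89 dB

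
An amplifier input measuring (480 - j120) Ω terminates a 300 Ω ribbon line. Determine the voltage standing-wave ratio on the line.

Γ = (Z_L − Z_0)/(Z_L + Z_0) = (180 − j120)/(780 − j120)
|Γ| = 216/789 = 0.274
VSWR = (1 + |Γ|)/(1 − |Γ|) = 1.27/0.726

VSWR ≈ 1.76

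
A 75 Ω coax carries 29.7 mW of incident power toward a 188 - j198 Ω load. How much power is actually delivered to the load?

|Γ| = |(113 − j198)/(263 − j198)| = 0.693
|Γ|² = 0.48
P_refl = |Γ|²·P_inc = 14.2 mW, P_del = (1 − |Γ|²)·P_inc = 15.5 mW

P_delivered ≈ 15.5 mW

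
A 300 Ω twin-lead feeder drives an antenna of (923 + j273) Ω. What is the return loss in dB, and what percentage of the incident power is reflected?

Γ = (623 + j273)/(1223 + j273), |Γ| = 0.543
RL = −20·log₁₀(0.543) = 5.31 dB
P_refl/P_inc = |Γ|² = 0.295

RL ≈ 5.31 dB; 29.5% of incident power reflected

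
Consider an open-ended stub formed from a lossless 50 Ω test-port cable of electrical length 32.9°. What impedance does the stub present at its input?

Z_in ≈ −j77.3 Ω

tan(βl) = 0.647
For an open-ended stub, Z_in = −jZ_0·cot(βl) = −jZ_0/tan(βl)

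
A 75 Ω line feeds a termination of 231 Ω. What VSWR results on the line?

VSWR ≈ 3.08

Γ = (231 − 75)/(231 + 75) = 0.51
VSWR = (1 + 0.51)/(1 − 0.51)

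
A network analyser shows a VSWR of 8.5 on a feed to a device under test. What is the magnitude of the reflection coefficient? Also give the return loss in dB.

|Γ| ≈ 0.789; return loss ≈ 2.05 dB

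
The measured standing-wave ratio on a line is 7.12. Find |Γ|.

|Γ| = (S − 1)/(S + 1) = (7.12 − 1)/(7.12 + 1) = 6.12/8.12

|Γ| ≈ 0.754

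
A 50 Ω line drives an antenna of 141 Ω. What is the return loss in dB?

Γ = (141 − 50)/(141 + 50) = 0.476
RL = −20·log₁₀|Γ| = −20·log₁₀(0.476)

RL ≈ 6.44 dB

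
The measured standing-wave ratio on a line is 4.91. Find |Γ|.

|Γ| = (S − 1)/(S + 1) = (4.91 − 1)/(4.91 + 1) = 3.91/5.91

|Γ| ≈ 0.662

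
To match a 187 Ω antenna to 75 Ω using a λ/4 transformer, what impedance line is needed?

Z_qwt ≈ 118 Ω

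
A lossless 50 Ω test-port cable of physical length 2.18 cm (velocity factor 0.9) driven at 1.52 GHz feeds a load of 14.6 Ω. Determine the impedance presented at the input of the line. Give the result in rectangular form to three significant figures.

λ = v/f = 0.9·c / 1.52 GHz = 0.178 m
βl = 2π·l/λ = 2π × 0.123 = 44.2°
tan(βl) = tan(44.2°) = 0.972
Z_in = Z_0·(Z_L + jZ_0·tanβl)/(Z_0 + jZ_L·tanβl)
     = 50·(14.6 + j48.6)/(50 + j14.2)

Z_in ≈ 26.3 + j41.1 Ω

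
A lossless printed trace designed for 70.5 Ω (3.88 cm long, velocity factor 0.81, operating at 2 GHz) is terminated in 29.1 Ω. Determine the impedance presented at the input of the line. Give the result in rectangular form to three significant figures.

λ = v/f = 0.81·c / 2 GHz = 0.122 m
βl = 2π·l/λ = 2π × 0.319 = 115°
tan(βl) = tan(115°) = -2.15
Z_in = Z_0·(Z_L + jZ_0·tanβl)/(Z_0 + jZ_L·tanβl)
     = 70.5·(29.1 − j151)/(70.5 − j62.5)

Z_in ≈ 91.5 − j70.3 Ω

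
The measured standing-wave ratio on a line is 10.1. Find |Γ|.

|Γ| = (S − 1)/(S + 1) = (10.1 − 1)/(10.1 + 1) = 9.1/11.1

|Γ| ≈ 0.82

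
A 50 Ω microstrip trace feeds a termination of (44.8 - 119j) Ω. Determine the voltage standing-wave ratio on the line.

Γ = (Z_L − Z_0)/(Z_L + Z_0) = (-5.2 − j119)/(94.8 − j119)
|Γ| = 119/152 = 0.783
VSWR = (1 + |Γ|)/(1 − |Γ|) = 1.78/0.217

VSWR ≈ 8.21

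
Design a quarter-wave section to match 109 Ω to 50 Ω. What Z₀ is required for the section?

Z_qwt ≈ 73.8 Ω

Z_qwt = √(Z_0·R_L) = √(50 × 109) = √5450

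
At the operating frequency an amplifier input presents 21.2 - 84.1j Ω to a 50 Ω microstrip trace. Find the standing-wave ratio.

Γ = (Z_L − Z_0)/(Z_L + Z_0) = (-28.8 − j84.1)/(71.2 − j84.1)
|Γ| = 88.9/110 = 0.807
VSWR = (1 + |Γ|)/(1 − |Γ|) = 1.81/0.193

VSWR ≈ 9.35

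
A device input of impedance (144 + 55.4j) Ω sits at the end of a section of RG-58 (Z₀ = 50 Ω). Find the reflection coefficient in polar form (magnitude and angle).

Γ ≈ 0.541 ∠ 14.6°

Γ = (Z_L − Z_0)/(Z_L + Z_0) = (94 + j55.4)/(194 + j55.4)
|Γ| = 109/202 = 0.541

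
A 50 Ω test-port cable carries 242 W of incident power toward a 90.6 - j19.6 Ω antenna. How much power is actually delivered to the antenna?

P_delivered ≈ 218 W

|Γ| = |(40.6 − j19.6)/(140.6 − j19.6)| = 0.318
|Γ|² = 0.101
P_refl = |Γ|²·P_inc = 24.4 W, P_del = (1 − |Γ|²)·P_inc = 218 W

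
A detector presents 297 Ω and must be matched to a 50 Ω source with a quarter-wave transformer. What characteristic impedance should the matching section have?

Z_qwt = √(Z_0·R_L) = √(50 × 297) = √14850

Z_qwt ≈ 122 Ω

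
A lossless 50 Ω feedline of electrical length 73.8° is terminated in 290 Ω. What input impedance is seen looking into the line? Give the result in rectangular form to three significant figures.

Z_in ≈ 9.32 − j14.1 Ω

tan(βl) = tan(73.8°) = 3.44
Z_in = Z_0·(Z_L + jZ_0·tanβl)/(Z_0 + jZ_L·tanβl)
     = 50·(290 + j172)/(50 + j998)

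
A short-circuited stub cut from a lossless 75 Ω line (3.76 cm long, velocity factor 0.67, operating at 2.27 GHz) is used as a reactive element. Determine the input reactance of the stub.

X_in ≈ -38.4 Ω (capacitive)

λ = v/f = 0.67·c / 2.27 GHz = 0.0885 m
βl = 2π·l/λ = 2π × 0.425 = 153°
tan(βl) = -0.512
For a short-circuited stub, Z_in = jZ_0·tan(βl)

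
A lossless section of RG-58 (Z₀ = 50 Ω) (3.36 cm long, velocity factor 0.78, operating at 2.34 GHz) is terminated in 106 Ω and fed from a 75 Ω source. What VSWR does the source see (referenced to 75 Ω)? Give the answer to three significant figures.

VSWR ≈ 2.77

λ = v/f = 0.78·c / 2.34 GHz = 0.1 m
βl = 2π·l/λ = 2π × 0.336 = 121°
tan(βl) = -1.67
Z_in = Z_0·(Z_L + jZ_0·tanβl)/(Z_0 + jZ_L·tanβl) = 29.7 + j21.6 Ω
Γ_s = (Z_in − Z_s)/(Z_in + Z_s) = (-45.3 + j21.6)/(105 + j21.6), |Γ_s| = 0.469
VSWR = (1 + |Γ_s|)/(1 − |Γ_s|)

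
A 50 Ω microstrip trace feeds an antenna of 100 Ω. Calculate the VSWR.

Γ = (100 − 50)/(100 + 50) = 0.333
VSWR = (1 + 0.333)/(1 − 0.333)

VSWR ≈ 2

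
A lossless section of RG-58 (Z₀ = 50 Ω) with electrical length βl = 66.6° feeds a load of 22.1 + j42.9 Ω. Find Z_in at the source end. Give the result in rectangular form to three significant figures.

tan(βl) = tan(66.6°) = 2.31
Z_in = Z_0·(Z_L + jZ_0·tanβl)/(Z_0 + jZ_L·tanβl)
     = 50·(22.1 + j158)/(-49.1 + j51.1)

Z_in ≈ 69.7 − j88.7 Ω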